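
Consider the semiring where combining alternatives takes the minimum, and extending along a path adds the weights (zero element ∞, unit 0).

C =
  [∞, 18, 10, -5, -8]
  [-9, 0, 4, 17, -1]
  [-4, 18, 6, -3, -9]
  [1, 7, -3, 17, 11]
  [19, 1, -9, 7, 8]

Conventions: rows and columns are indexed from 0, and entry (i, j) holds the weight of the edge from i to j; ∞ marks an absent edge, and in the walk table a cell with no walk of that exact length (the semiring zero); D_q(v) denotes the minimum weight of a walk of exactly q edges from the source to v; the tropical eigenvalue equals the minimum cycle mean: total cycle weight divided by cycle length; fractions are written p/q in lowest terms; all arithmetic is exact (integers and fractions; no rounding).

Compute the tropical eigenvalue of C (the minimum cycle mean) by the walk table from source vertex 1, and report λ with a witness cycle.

q=0: [∞, 0, ∞, ∞, ∞]
q=1: [-9, 0, 4, 17, -1]
q=2: [-9, 0, -10, -14, -17]
q=3: [-14, -16, -26, -14, -19]
q=4: [-30, -18, -28, -29, -35]
q=5: [-32, -34, -44, -35, -38]
Optimal cycle mean attained by: cycle 2->4->2, total (-9) + (-9), length 2.
Answer: λ = -9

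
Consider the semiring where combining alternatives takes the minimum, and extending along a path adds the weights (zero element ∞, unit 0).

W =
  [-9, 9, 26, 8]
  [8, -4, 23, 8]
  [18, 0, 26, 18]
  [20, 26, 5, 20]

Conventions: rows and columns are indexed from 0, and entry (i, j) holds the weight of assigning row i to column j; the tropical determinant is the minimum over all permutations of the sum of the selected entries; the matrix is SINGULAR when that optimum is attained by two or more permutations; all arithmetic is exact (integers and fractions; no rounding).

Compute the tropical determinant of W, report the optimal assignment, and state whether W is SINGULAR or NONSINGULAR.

σ = (0, 1, 2, 3): (-9) + (-4) + 26 + 20 = 33
σ = (0, 1, 3, 2): (-9) + (-4) + 18 + 5 = 10
σ = (0, 2, 1, 3): (-9) + 23 + 0 + 20 = 34
σ = (0, 2, 3, 1): (-9) + 23 + 18 + 26 = 58
σ = (0, 3, 1, 2): (-9) + 8 + 0 + 5 = 4
σ = (0, 3, 2, 1): (-9) + 8 + 26 + 26 = 51
σ = (1, 0, 2, 3): 9 + 8 + 26 + 20 = 63
σ = (1, 0, 3, 2): 9 + 8 + 18 + 5 = 40
σ = (1, 2, 0, 3): 9 + 23 + 18 + 20 = 70
σ = (1, 2, 3, 0): 9 + 23 + 18 + 20 = 70
σ = (1, 3, 0, 2): 9 + 8 + 18 + 5 = 40
σ = (1, 3, 2, 0): 9 + 8 + 26 + 20 = 63
σ = (2, 0, 1, 3): 26 + 8 + 0 + 20 = 54
σ = (2, 0, 3, 1): 26 + 8 + 18 + 26 = 78
σ = (2, 1, 0, 3): 26 + (-4) + 18 + 20 = 60
σ = (2, 1, 3, 0): 26 + (-4) + 18 + 20 = 60
σ = (2, 3, 0, 1): 26 + 8 + 18 + 26 = 78
σ = (2, 3, 1, 0): 26 + 8 + 0 + 20 = 54
σ = (3, 0, 1, 2): 8 + 8 + 0 + 5 = 21
σ = (3, 0, 2, 1): 8 + 8 + 26 + 26 = 68
σ = (3, 1, 0, 2): 8 + (-4) + 18 + 5 = 27
σ = (3, 1, 2, 0): 8 + (-4) + 26 + 20 = 50
σ = (3, 2, 0, 1): 8 + 23 + 18 + 26 = 75
σ = (3, 2, 1, 0): 8 + 23 + 0 + 20 = 51
Optimal value attained by: σ = (0, 3, 1, 2).
Answer: det⊕(W) = 4; verdict: NONSINGULAR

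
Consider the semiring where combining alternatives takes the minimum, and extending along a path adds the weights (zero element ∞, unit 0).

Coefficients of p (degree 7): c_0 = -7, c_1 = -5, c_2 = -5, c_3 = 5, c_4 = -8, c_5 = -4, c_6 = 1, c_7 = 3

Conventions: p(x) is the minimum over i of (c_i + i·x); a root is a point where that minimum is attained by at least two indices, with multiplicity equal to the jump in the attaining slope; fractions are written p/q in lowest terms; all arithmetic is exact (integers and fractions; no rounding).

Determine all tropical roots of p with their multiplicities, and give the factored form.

hull edge (i=0, c=-7) to (i=4, c=-8): slope -1/4, span 4
hull edge (i=4, c=-8) to (i=7, c=3): slope 11/3, span 3
Factored form: p(x) = 3 ⊗ (x ⊕ (-11/3)) ⊗ (x ⊕ (-11/3)) ⊗ (x ⊕ (-11/3)) ⊗ (x ⊕ 1/4) ⊗ (x ⊕ 1/4) ⊗ (x ⊕ 1/4) ⊗ (x ⊕ 1/4)
Answer: roots = -11/3 (mult 3), 1/4 (mult 4)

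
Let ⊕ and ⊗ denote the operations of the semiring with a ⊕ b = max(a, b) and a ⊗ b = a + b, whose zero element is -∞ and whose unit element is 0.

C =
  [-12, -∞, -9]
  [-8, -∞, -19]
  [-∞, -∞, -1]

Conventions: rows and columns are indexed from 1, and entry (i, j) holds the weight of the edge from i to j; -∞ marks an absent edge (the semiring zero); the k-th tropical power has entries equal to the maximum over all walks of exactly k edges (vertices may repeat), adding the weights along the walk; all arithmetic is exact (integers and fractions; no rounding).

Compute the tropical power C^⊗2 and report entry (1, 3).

C^⊗2:
  [-24, -∞, -10]
  [-20, -∞, -17]
  [-∞, -∞, -2]
Key observation: the optimum is the walk 1->3->3, with weight (-9) + (-1) = -10.
Optimal value attained by: walk 1->3->3.
Answer: (C^⊗2)[1][3] = -10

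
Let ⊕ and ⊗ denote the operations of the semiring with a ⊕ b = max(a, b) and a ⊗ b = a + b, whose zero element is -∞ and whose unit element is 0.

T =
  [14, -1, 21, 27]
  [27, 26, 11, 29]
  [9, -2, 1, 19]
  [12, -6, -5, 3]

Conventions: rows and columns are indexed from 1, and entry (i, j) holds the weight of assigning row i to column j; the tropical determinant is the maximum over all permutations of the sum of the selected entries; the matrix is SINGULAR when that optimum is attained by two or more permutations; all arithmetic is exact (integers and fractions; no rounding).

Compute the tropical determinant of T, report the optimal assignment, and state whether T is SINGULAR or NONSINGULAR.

σ = (1, 2, 3, 4): 14 + 26 + 1 + 3 = 44
σ = (1, 2, 4, 3): 14 + 26 + 19 + (-5) = 54
σ = (1, 3, 2, 4): 14 + 11 + (-2) + 3 = 26
σ = (1, 3, 4, 2): 14 + 11 + 19 + (-6) = 38
σ = (1, 4, 2, 3): 14 + 29 + (-2) + (-5) = 36
σ = (1, 4, 3, 2): 14 + 29 + 1 + (-6) = 38
σ = (2, 1, 3, 4): (-1) + 27 + 1 + 3 = 30
σ = (2, 1, 4, 3): (-1) + 27 + 19 + (-5) = 40
σ = (2, 3, 1, 4): (-1) + 11 + 9 + 3 = 22
σ = (2, 3, 4, 1): (-1) + 11 + 19 + 12 = 41
σ = (2, 4, 1, 3): (-1) + 29 + 9 + (-5) = 32
σ = (2, 4, 3, 1): (-1) + 29 + 1 + 12 = 41
σ = (3, 1, 2, 4): 21 + 27 + (-2) + 3 = 49
σ = (3, 1, 4, 2): 21 + 27 + 19 + (-6) = 61
σ = (3, 2, 1, 4): 21 + 26 + 9 + 3 = 59
σ = (3, 2, 4, 1): 21 + 26 + 19 + 12 = 78
σ = (3, 4, 1, 2): 21 + 29 + 9 + (-6) = 53
σ = (3, 4, 2, 1): 21 + 29 + (-2) + 12 = 60
σ = (4, 1, 2, 3): 27 + 27 + (-2) + (-5) = 47
σ = (4, 1, 3, 2): 27 + 27 + 1 + (-6) = 49
σ = (4, 2, 1, 3): 27 + 26 + 9 + (-5) = 57
σ = (4, 2, 3, 1): 27 + 26 + 1 + 12 = 66
σ = (4, 3, 1, 2): 27 + 11 + 9 + (-6) = 41
σ = (4, 3, 2, 1): 27 + 11 + (-2) + 12 = 48
Optimal value attained by: σ = (3, 2, 4, 1).
Answer: det⊕(T) = 78; verdict: NONSINGULAR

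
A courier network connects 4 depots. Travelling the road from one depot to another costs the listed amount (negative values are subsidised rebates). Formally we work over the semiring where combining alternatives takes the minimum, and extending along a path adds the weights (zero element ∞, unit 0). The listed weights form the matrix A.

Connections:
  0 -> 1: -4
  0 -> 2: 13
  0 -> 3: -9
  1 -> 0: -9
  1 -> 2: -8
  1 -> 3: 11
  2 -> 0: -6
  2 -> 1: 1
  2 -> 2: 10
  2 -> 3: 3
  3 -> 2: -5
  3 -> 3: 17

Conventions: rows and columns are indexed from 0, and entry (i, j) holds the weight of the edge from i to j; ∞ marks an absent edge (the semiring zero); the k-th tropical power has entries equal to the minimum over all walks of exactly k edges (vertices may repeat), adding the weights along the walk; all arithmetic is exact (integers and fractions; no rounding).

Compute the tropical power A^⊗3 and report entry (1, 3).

A^⊗2:
  [-13, 14, -14, 7]
  [-14, -13, 2, -18]
  [-8, -10, -7, -15]
  [-11, -4, 5, -2]
A^⊗3:
  [-20, -17, -4, -22]
  [-22, -18, -23, -23]
  [-19, -12, -20, -17]
  [-13, -15, -12, -20]
Key observation: the optimum is the walk 1->2->0->3, with weight (-8) + (-6) + (-9) = -23.
Optimal value attained by: walk 1->2->0->3.
Answer: (A^⊗3)[1][3] = -23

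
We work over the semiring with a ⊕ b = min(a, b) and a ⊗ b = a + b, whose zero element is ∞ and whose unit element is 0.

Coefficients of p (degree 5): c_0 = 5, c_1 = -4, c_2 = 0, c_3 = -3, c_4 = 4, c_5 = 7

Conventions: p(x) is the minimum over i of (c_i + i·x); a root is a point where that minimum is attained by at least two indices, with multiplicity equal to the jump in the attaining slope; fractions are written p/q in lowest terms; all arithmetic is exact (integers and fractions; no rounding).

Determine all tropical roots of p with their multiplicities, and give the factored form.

hull edge (i=0, c=5) to (i=1, c=-4): slope -9, span 1
hull edge (i=1, c=-4) to (i=3, c=-3): slope 1/2, span 2
hull edge (i=3, c=-3) to (i=5, c=7): slope 5, span 2
Factored form: p(x) = 7 ⊗ (x ⊕ (-5)) ⊗ (x ⊕ (-5)) ⊗ (x ⊕ (-1/2)) ⊗ (x ⊕ (-1/2)) ⊗ (x ⊕ 9)
Answer: roots = -5 (mult 2), -1/2 (mult 2), 9 (mult 1)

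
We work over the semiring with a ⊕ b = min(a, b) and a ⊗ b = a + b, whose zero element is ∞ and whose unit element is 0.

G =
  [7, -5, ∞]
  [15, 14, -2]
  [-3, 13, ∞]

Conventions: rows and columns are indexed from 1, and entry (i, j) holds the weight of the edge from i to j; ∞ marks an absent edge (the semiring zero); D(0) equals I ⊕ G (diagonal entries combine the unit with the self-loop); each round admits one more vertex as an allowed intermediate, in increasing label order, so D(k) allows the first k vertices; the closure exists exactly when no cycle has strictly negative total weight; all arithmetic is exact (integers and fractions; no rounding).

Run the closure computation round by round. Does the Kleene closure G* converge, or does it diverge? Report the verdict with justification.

D(0):
  [0, -5, ∞]
  [15, 0, -2]
  [-3, 13, 0]
D(1):
  [0, -5, ∞]
  [15, 0, -2]
  [-3, -8, 0]
Detection: at round 2, diagonal entry (3, 3) turns strictly negative.
Key observation: the cycle 3->1->2->3 has total weight (-3) + (-5) + (-2), which is strictly negative.
Answer: DIVERGES — negative cycle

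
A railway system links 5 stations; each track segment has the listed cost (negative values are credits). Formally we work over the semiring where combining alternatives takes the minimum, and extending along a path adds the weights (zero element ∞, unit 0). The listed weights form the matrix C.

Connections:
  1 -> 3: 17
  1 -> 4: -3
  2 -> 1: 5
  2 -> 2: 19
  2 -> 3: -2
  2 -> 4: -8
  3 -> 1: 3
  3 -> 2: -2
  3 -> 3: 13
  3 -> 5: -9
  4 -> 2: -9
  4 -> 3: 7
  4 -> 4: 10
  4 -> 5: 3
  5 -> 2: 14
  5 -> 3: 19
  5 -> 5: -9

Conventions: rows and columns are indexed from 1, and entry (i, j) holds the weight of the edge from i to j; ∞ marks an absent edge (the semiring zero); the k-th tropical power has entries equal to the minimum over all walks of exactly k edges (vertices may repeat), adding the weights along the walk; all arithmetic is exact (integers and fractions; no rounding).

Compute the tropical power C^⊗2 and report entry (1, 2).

C^⊗2:
  [20, -12, 4, 7, 0]
  [1, -17, -1, 2, -11]
  [3, 5, -4, -10, -18]
  [-4, 1, -11, -17, -6]
  [19, 5, 10, 6, -18]
Key observation: the optimum is the walk 1->4->2, with weight (-3) + (-9) = -12.
Optimal value attained by: walk 1->4->2.
Answer: (C^⊗2)[1][2] = -12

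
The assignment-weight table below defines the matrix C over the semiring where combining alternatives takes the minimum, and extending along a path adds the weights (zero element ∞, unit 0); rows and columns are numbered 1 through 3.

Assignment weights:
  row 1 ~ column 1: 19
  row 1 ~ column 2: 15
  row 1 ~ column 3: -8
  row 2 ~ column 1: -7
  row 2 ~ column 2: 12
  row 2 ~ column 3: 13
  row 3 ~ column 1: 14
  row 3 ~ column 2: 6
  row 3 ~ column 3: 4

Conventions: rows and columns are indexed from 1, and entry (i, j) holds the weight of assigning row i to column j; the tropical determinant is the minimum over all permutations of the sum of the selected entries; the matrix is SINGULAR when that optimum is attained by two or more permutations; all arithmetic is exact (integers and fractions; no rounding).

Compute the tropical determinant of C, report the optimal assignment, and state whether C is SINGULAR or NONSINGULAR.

σ = (1, 2, 3): 19 + 12 + 4 = 35
σ = (1, 3, 2): 19 + 13 + 6 = 38
σ = (2, 1, 3): 15 + (-7) + 4 = 12
σ = (2, 3, 1): 15 + 13 + 14 = 42
σ = (3, 1, 2): (-8) + (-7) + 6 = -9
σ = (3, 2, 1): (-8) + 12 + 14 = 18
Optimal value attained by: σ = (3, 1, 2).
Answer: det⊕(C) = -9; verdict: NONSINGULAR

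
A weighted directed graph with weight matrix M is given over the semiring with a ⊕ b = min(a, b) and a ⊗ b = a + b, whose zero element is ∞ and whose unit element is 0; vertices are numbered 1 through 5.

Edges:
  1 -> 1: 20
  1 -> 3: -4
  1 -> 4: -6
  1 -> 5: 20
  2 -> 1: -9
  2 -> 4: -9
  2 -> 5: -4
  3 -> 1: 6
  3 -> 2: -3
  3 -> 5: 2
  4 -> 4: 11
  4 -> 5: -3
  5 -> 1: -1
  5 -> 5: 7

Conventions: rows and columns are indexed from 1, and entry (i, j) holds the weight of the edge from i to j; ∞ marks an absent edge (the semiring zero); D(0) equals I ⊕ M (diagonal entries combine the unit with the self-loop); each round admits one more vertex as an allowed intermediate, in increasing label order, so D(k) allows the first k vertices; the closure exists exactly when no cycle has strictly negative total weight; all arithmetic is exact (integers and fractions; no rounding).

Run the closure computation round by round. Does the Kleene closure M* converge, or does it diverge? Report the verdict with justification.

D(0):
  [0, ∞, -4, -6, 20]
  [-9, 0, ∞, -9, -4]
  [6, -3, 0, ∞, 2]
  [∞, ∞, ∞, 0, -3]
  [-1, ∞, ∞, ∞, 0]
D(1):
  [0, ∞, -4, -6, 20]
  [-9, 0, -13, -15, -4]
  [6, -3, 0, 0, 2]
  [∞, ∞, ∞, 0, -3]
  [-1, ∞, -5, -7, 0]
Detection: at round 2, diagonal entry (3, 3) turns strictly negative.
Key observation: the cycle 3->2->1->3 has total weight (-3) + (-9) + (-4), which is strictly negative.
Answer: DIVERGES — negative cycle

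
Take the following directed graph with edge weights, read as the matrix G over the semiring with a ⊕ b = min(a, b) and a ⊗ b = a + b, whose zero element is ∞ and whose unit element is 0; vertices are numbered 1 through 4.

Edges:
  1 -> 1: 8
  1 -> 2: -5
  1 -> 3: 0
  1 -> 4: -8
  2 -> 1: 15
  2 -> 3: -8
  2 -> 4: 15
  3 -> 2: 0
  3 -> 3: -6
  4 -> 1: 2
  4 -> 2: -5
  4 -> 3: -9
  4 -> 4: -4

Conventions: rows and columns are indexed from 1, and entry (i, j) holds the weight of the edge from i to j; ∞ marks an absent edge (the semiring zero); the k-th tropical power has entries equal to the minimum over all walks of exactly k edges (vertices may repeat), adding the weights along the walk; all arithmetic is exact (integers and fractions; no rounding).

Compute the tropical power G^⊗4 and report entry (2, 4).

G^⊗2:
  [-6, -13, -17, -12]
  [17, -8, -14, 7]
  [15, -6, -12, 15]
  [-2, -9, -15, -8]
G^⊗3:
  [-10, -17, -23, -16]
  [7, -14, -20, 3]
  [9, -12, -18, 7]
  [-6, -15, -21, -12]
G^⊗4:
  [-14, -23, -29, -20]
  [1, -20, -26, -1]
  [3, -18, -24, 1]
  [-10, -21, -27, -16]
Key observation: the optimum is the walk 2->1->4->4->4, with weight 15 + (-8) + (-4) + (-4) = -1.
Optimal value attained by: walk 2->1->4->4->4.
Answer: (G^⊗4)[2][4] = -1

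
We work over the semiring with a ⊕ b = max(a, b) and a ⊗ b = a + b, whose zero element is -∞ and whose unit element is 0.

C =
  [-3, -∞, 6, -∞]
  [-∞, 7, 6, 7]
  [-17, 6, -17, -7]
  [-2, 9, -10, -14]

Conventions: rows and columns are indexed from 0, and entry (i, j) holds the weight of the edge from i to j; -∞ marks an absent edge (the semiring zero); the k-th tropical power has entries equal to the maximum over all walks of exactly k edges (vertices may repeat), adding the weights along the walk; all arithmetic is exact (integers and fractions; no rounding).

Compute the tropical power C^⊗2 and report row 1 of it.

C^⊗2:
  [-6, 12, 3, -1]
  [5, 16, 13, 14]
  [-9, 13, 12, 13]
  [-5, 16, 15, 16]
Answer: row 1 of C^⊗2 = [5, 16, 13, 14]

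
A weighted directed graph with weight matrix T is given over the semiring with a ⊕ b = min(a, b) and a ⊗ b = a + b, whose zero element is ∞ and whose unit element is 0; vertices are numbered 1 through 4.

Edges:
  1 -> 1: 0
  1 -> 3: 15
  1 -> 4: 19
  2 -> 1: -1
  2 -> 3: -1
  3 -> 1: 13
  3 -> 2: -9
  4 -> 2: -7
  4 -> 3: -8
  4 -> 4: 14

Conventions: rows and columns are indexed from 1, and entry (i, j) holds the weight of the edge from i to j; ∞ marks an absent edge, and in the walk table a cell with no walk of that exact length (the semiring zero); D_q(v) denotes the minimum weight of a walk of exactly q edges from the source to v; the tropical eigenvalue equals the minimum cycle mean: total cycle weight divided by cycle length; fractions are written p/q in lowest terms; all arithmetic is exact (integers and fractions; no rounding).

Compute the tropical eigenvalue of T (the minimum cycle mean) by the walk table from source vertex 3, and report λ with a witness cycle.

q=0: [∞, ∞, 0, ∞]
q=1: [13, -9, ∞, ∞]
q=2: [-10, ∞, -10, 32]
q=3: [-10, -19, 5, 9]
q=4: [-20, -4, -20, 9]
Optimal cycle mean attained by: cycle 2->3->2, total (-1) + (-9), length 2.
Answer: λ = -5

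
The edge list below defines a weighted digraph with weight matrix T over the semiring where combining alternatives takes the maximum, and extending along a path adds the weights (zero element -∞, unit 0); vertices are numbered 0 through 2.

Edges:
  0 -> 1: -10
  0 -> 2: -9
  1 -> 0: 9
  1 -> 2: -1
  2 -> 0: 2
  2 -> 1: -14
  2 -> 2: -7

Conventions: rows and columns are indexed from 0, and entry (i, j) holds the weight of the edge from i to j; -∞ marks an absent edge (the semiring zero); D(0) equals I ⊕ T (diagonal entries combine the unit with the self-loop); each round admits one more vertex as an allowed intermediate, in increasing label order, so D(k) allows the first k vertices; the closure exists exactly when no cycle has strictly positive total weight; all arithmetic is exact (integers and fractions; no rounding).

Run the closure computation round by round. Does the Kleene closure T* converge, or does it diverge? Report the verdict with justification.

D(0):
  [0, -10, -9]
  [9, 0, -1]
  [2, -14, 0]
D(1):
  [0, -10, -9]
  [9, 0, 0]
  [2, -8, 0]
D(2):
  [0, -10, -9]
  [9, 0, 0]
  [2, -8, 0]
D(3):
  [0, -10, -9]
  [9, 0, 0]
  [2, -8, 0]
Key observation: every diagonal entry stays at the unit through all rounds, so no improving cycle exists.
Answer: CONVERGES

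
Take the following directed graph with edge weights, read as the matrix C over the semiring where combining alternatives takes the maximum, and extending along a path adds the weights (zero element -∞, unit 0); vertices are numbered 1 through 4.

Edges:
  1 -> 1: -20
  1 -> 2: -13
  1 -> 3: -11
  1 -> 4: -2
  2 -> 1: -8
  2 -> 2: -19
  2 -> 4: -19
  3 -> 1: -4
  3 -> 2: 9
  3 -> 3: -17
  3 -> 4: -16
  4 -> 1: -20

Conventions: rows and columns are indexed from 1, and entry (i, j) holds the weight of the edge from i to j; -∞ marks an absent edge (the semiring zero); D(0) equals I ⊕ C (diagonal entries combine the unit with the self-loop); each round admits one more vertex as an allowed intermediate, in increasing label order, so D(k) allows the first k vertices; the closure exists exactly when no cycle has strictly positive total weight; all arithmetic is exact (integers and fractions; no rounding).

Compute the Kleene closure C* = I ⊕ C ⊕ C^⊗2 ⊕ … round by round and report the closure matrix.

D(0):
  [0, -13, -11, -2]
  [-8, 0, -∞, -19]
  [-4, 9, 0, -16]
  [-20, -∞, -∞, 0]
D(1):
  [0, -13, -11, -2]
  [-8, 0, -19, -10]
  [-4, 9, 0, -6]
  [-20, -33, -31, 0]
D(2):
  [0, -13, -11, -2]
  [-8, 0, -19, -10]
  [1, 9, 0, -1]
  [-20, -33, -31, 0]
D(3):
  [0, -2, -11, -2]
  [-8, 0, -19, -10]
  [1, 9, 0, -1]
  [-20, -22, -31, 0]
D(4):
  [0, -2, -11, -2]
  [-8, 0, -19, -10]
  [1, 9, 0, -1]
  [-20, -22, -31, 0]
Answer: C* = [[0, -2, -11, -2], [-8, 0, -19, -10], [1, 9, 0, -1], [-20, -22, -31, 0]]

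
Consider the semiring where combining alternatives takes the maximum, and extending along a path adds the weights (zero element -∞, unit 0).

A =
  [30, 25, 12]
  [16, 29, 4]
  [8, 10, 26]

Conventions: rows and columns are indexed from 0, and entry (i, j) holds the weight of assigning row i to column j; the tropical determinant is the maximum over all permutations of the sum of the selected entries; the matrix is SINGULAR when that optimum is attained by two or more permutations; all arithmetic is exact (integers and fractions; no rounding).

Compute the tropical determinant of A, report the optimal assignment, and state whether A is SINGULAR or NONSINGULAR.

σ = (0, 1, 2): 30 + 29 + 26 = 85
σ = (0, 2, 1): 30 + 4 + 10 = 44
σ = (1, 0, 2): 25 + 16 + 26 = 67
σ = (1, 2, 0): 25 + 4 + 8 = 37
σ = (2, 0, 1): 12 + 16 + 10 = 38
σ = (2, 1, 0): 12 + 29 + 8 = 49
Optimal value attained by: σ = (0, 1, 2).
Answer: det⊕(A) = 85; verdict: NONSINGULAR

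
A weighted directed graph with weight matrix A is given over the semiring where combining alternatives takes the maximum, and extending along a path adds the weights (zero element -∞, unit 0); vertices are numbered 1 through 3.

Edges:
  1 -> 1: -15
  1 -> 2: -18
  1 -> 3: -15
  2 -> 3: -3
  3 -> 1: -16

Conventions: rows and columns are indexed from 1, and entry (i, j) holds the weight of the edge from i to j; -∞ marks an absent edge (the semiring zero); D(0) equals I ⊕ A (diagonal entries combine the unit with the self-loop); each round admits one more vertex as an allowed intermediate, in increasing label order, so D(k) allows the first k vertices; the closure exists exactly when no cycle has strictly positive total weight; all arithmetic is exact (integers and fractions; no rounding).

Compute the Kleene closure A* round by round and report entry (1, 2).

D(0):
  [0, -18, -15]
  [-∞, 0, -3]
  [-16, -∞, 0]
D(1):
  [0, -18, -15]
  [-∞, 0, -3]
  [-16, -34, 0]
D(2):
  [0, -18, -15]
  [-∞, 0, -3]
  [-16, -34, 0]
D(3):
  [0, -18, -15]
  [-19, 0, -3]
  [-16, -34, 0]
Answer: A*[1][2] = -18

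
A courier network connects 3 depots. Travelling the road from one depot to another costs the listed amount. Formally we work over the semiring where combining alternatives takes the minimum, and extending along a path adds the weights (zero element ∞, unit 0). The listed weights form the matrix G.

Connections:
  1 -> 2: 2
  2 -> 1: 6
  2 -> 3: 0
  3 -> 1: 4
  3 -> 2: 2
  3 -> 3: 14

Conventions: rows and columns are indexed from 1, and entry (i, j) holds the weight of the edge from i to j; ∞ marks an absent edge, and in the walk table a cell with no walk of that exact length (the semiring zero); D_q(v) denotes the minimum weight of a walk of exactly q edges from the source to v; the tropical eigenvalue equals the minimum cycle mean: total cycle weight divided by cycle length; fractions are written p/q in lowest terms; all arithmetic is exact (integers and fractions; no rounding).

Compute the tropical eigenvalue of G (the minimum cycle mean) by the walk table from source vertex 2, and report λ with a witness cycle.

q=0: [∞, 0, ∞]
q=1: [6, ∞, 0]
q=2: [4, 2, 14]
q=3: [8, 6, 2]
Optimal cycle mean attained by: cycle 2->3->2, total 0 + 2, length 2.
Answer: λ = 1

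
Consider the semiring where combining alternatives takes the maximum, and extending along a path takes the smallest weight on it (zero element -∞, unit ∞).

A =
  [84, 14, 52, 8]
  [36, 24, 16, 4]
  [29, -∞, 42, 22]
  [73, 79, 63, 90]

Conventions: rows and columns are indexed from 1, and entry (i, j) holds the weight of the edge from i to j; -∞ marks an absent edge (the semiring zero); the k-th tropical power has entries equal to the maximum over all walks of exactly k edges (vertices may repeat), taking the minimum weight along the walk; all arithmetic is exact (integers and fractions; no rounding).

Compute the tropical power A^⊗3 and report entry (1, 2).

A^⊗2:
  [84, 14, 52, 22]
  [36, 24, 36, 16]
  [29, 22, 42, 22]
  [73, 79, 63, 90]
A^⊗3:
  [84, 22, 52, 22]
  [36, 24, 36, 22]
  [29, 22, 42, 22]
  [73, 79, 63, 90]
Key observation: the optimum is the walk 1->3->4->2, with weight 52 min 22 min 79 = 22.
Optimal value attained by: walk 1->3->4->2.
Answer: (A^⊗3)[1][2] = 22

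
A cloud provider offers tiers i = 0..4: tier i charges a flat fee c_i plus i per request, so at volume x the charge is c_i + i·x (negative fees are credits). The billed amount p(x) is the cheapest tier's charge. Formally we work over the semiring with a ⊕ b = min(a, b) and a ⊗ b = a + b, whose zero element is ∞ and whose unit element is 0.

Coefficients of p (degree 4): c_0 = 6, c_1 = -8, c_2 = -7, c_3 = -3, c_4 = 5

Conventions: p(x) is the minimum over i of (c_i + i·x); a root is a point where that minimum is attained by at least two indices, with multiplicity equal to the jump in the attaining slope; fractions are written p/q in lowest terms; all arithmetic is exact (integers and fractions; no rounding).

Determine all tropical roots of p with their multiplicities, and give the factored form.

hull edge (i=0, c=6) to (i=1, c=-8): slope -14, span 1
hull edge (i=1, c=-8) to (i=2, c=-7): slope 1, span 1
hull edge (i=2, c=-7) to (i=3, c=-3): slope 4, span 1
hull edge (i=3, c=-3) to (i=4, c=5): slope 8, span 1
Factored form: p(x) = 5 ⊗ (x ⊕ (-8)) ⊗ (x ⊕ (-4)) ⊗ (x ⊕ (-1)) ⊗ (x ⊕ 14)
Answer: roots = -8 (mult 1), -4 (mult 1), -1 (mult 1), 14 (mult 1)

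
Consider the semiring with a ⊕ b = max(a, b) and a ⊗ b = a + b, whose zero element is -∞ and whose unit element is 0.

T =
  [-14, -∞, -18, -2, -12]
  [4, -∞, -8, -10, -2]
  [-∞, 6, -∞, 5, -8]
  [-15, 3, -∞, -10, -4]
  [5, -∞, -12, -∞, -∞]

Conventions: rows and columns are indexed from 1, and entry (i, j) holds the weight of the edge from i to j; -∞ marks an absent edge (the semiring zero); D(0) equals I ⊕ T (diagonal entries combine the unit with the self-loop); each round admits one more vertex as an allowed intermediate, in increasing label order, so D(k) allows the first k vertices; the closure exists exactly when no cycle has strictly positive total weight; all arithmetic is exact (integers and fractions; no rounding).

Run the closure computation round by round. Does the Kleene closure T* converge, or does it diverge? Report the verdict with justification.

D(0):
  [0, -∞, -18, -2, -12]
  [4, 0, -8, -10, -2]
  [-∞, 6, 0, 5, -8]
  [-15, 3, -∞, 0, -4]
  [5, -∞, -12, -∞, 0]
D(1):
  [0, -∞, -18, -2, -12]
  [4, 0, -8, 2, -2]
  [-∞, 6, 0, 5, -8]
  [-15, 3, -33, 0, -4]
  [5, -∞, -12, 3, 0]
Detection: at round 2, diagonal entry (4, 4) turns strictly positive.
Key observation: the cycle 4->2->1->4 has total weight 3 + 4 + (-2), which is strictly positive.
Answer: DIVERGES — positive cycle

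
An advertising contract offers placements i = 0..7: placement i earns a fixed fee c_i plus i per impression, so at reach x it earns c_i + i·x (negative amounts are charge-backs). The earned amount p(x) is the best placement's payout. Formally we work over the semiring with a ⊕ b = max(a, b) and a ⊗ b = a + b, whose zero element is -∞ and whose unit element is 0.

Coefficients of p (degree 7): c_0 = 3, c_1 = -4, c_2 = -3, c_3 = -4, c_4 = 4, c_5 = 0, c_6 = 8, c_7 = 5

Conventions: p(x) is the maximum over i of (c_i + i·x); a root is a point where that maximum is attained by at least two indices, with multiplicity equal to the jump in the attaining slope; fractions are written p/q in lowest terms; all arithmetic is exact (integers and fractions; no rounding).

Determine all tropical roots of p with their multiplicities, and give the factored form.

hull edge (i=0, c=3) to (i=6, c=8): slope 5/6, span 6
hull edge (i=6, c=8) to (i=7, c=5): slope -3, span 1
Factored form: p(x) = 5 ⊗ (x ⊕ (-5/6)) ⊗ (x ⊕ (-5/6)) ⊗ (x ⊕ (-5/6)) ⊗ (x ⊕ (-5/6)) ⊗ (x ⊕ (-5/6)) ⊗ (x ⊕ (-5/6)) ⊗ (x ⊕ 3)
Answer: roots = -5/6 (mult 6), 3 (mult 1)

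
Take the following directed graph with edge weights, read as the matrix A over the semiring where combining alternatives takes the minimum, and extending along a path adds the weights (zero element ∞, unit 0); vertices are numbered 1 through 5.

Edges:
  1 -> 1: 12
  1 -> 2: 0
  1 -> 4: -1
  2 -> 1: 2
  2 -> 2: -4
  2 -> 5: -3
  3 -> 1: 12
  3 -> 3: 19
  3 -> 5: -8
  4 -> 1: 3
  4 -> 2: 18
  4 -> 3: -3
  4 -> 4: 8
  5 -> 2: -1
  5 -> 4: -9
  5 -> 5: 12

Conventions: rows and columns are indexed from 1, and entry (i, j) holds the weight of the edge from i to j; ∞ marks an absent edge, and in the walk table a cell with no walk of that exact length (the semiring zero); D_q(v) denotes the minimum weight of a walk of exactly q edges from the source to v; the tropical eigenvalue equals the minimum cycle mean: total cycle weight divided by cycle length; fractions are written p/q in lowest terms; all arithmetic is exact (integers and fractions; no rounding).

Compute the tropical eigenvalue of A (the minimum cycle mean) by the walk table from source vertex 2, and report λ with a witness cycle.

q=0: [∞, 0, ∞, ∞, ∞]
q=1: [2, -4, ∞, ∞, -3]
q=2: [-2, -8, ∞, -12, -7]
q=3: [-9, -12, -15, -16, -11]
q=4: [-13, -16, -19, -20, -23]
q=5: [-17, -24, -23, -32, -27]
Optimal cycle mean attained by: cycle 3->5->4->3, total (-8) + (-9) + (-3), length 3.
Answer: λ = -20/3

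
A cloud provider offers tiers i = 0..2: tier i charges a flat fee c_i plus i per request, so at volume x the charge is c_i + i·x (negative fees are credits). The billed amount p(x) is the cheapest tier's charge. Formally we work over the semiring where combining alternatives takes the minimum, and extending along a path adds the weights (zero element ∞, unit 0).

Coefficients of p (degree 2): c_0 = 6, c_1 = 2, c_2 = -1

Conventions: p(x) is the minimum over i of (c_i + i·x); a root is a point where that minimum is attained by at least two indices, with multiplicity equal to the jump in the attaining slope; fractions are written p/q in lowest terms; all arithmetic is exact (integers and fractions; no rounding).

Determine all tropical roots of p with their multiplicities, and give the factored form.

hull edge (i=0, c=6) to (i=1, c=2): slope -4, span 1
hull edge (i=1, c=2) to (i=2, c=-1): slope -3, span 1
Factored form: p(x) = -1 ⊗ (x ⊕ 3) ⊗ (x ⊕ 4)
Answer: roots = 3 (mult 1), 4 (mult 1)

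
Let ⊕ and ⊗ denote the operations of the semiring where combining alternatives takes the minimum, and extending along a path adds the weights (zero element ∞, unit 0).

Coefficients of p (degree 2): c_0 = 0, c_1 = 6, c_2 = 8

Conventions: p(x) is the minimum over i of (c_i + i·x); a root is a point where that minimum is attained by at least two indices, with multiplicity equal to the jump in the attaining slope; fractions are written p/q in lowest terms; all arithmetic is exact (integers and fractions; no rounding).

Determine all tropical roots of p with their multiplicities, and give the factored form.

hull edge (i=0, c=0) to (i=2, c=8): slope 4, span 2
Factored form: p(x) = 8 ⊗ (x ⊕ (-4)) ⊗ (x ⊕ (-4))
Answer: roots = -4 (mult 2)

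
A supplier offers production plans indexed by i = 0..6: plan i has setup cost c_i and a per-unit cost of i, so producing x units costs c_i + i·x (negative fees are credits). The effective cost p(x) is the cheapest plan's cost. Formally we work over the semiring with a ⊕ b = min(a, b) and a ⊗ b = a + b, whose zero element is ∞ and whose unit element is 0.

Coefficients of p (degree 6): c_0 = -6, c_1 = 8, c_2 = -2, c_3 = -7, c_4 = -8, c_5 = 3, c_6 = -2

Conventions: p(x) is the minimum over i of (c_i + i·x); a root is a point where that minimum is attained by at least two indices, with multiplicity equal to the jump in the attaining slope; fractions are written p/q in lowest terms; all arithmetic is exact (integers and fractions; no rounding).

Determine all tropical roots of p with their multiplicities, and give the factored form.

hull edge (i=0, c=-6) to (i=4, c=-8): slope -1/2, span 4
hull edge (i=4, c=-8) to (i=6, c=-2): slope 3, span 2
Factored form: p(x) = -2 ⊗ (x ⊕ (-3)) ⊗ (x ⊕ (-3)) ⊗ (x ⊕ 1/2) ⊗ (x ⊕ 1/2) ⊗ (x ⊕ 1/2) ⊗ (x ⊕ 1/2)
Answer: roots = -3 (mult 2), 1/2 (mult 4)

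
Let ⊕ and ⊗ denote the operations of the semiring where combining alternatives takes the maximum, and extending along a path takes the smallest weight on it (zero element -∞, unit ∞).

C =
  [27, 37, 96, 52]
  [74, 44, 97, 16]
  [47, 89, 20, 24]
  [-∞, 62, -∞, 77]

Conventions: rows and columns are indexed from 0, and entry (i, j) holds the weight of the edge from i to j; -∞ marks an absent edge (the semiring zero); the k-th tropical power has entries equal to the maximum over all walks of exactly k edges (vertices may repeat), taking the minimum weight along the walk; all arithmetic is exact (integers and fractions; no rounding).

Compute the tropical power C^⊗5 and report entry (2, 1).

C^⊗2:
  [47, 89, 37, 52]
  [47, 89, 74, 52]
  [74, 44, 89, 47]
  [62, 62, 62, 77]
C^⊗3:
  [74, 52, 89, 52]
  [74, 74, 89, 52]
  [47, 89, 74, 52]
  [62, 62, 62, 77]
C^⊗4:
  [52, 89, 74, 52]
  [74, 89, 74, 52]
  [74, 74, 89, 52]
  [62, 62, 62, 77]
C^⊗5:
  [74, 74, 89, 52]
  [74, 74, 89, 52]
  [74, 89, 74, 52]
  [62, 62, 62, 77]
Key observation: the optimum is the walk 2->1->2->1->2->1, with weight 89 min 97 min 89 min 97 min 89 = 89.
Optimal value attained by: walk 2->1->2->1->2->1.
Answer: (C^⊗5)[2][1] = 89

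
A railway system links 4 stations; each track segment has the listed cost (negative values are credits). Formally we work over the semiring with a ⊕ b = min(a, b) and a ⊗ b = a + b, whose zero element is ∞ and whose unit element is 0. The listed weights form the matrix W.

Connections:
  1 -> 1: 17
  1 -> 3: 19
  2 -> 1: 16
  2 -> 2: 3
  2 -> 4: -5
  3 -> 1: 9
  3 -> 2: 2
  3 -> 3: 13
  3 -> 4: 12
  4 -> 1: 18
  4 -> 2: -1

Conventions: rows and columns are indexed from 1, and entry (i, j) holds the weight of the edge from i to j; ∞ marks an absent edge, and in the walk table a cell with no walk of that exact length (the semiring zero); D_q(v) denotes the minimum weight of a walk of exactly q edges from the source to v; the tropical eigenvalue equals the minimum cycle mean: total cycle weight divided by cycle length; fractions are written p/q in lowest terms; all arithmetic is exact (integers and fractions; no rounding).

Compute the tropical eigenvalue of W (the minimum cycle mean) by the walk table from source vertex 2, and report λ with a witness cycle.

q=0: [∞, 0, ∞, ∞]
q=1: [16, 3, ∞, -5]
q=2: [13, -6, 35, -2]
q=3: [10, -3, 32, -11]
q=4: [7, -12, 29, -8]
Optimal cycle mean attained by: cycle 2->4->2, total (-5) + (-1), length 2.
Answer: λ = -3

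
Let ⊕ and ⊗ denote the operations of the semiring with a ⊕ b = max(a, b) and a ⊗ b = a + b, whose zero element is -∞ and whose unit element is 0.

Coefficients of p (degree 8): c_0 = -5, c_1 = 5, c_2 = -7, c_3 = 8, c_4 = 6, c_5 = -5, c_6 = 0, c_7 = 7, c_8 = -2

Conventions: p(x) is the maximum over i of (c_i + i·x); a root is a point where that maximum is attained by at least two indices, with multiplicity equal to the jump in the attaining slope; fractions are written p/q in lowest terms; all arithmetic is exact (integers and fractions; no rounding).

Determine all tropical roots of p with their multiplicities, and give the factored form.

hull edge (i=0, c=-5) to (i=1, c=5): slope 10, span 1
hull edge (i=1, c=5) to (i=3, c=8): slope 3/2, span 2
hull edge (i=3, c=8) to (i=7, c=7): slope -1/4, span 4
hull edge (i=7, c=7) to (i=8, c=-2): slope -9, span 1
Factored form: p(x) = -2 ⊗ (x ⊕ (-10)) ⊗ (x ⊕ (-3/2)) ⊗ (x ⊕ (-3/2)) ⊗ (x ⊕ 1/4) ⊗ (x ⊕ 1/4) ⊗ (x ⊕ 1/4) ⊗ (x ⊕ 1/4) ⊗ (x ⊕ 9)
Answer: roots = -10 (mult 1), -3/2 (mult 2), 1/4 (mult 4), 9 (mult 1)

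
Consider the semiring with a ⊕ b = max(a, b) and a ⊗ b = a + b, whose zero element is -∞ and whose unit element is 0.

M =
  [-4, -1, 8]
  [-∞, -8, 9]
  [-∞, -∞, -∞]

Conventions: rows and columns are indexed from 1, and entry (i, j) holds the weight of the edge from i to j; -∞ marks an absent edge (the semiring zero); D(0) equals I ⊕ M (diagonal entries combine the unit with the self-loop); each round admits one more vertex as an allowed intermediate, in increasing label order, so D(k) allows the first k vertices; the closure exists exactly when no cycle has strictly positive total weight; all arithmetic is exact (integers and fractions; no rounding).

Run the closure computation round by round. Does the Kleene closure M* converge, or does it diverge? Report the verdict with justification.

D(0):
  [0, -1, 8]
  [-∞, 0, 9]
  [-∞, -∞, 0]
D(1):
  [0, -1, 8]
  [-∞, 0, 9]
  [-∞, -∞, 0]
D(2):
  [0, -1, 8]
  [-∞, 0, 9]
  [-∞, -∞, 0]
D(3):
  [0, -1, 8]
  [-∞, 0, 9]
  [-∞, -∞, 0]
Key observation: every diagonal entry stays at the unit through all rounds, so no improving cycle exists.
Answer: CONVERGES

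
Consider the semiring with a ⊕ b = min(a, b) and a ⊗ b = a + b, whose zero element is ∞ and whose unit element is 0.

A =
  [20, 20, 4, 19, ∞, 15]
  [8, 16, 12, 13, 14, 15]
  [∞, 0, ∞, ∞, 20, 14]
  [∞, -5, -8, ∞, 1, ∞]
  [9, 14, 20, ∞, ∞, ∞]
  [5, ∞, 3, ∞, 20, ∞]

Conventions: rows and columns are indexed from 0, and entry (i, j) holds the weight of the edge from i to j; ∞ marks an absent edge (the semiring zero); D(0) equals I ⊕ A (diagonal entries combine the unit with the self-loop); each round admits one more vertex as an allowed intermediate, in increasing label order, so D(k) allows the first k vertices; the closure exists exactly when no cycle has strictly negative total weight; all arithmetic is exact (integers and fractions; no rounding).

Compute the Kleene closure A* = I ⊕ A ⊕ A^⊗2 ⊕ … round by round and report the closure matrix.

D(0):
  [0, 20, 4, 19, ∞, 15]
  [8, 0, 12, 13, 14, 15]
  [∞, 0, 0, ∞, 20, 14]
  [∞, -5, -8, 0, 1, ∞]
  [9, 14, 20, ∞, 0, ∞]
  [5, ∞, 3, ∞, 20, 0]
D(1):
  [0, 20, 4, 19, ∞, 15]
  [8, 0, 12, 13, 14, 15]
  [∞, 0, 0, ∞, 20, 14]
  [∞, -5, -8, 0, 1, ∞]
  [9, 14, 13, 28, 0, 24]
  [5, 25, 3, 24, 20, 0]
D(2):
  [0, 20, 4, 19, 34, 15]
  [8, 0, 12, 13, 14, 15]
  [8, 0, 0, 13, 14, 14]
  [3, -5, -8, 0, 1, 10]
  [9, 14, 13, 27, 0, 24]
  [5, 25, 3, 24, 20, 0]
D(3):
  [0, 4, 4, 17, 18, 15]
  [8, 0, 12, 13, 14, 15]
  [8, 0, 0, 13, 14, 14]
  [0, -8, -8, 0, 1, 6]
  [9, 13, 13, 26, 0, 24]
  [5, 3, 3, 16, 17, 0]
D(4):
  [0, 4, 4, 17, 18, 15]
  [8, 0, 5, 13, 14, 15]
  [8, 0, 0, 13, 14, 14]
  [0, -8, -8, 0, 1, 6]
  [9, 13, 13, 26, 0, 24]
  [5, 3, 3, 16, 17, 0]
D(5):
  [0, 4, 4, 17, 18, 15]
  [8, 0, 5, 13, 14, 15]
  [8, 0, 0, 13, 14, 14]
  [0, -8, -8, 0, 1, 6]
  [9, 13, 13, 26, 0, 24]
  [5, 3, 3, 16, 17, 0]
D(6):
  [0, 4, 4, 17, 18, 15]
  [8, 0, 5, 13, 14, 15]
  [8, 0, 0, 13, 14, 14]
  [0, -8, -8, 0, 1, 6]
  [9, 13, 13, 26, 0, 24]
  [5, 3, 3, 16, 17, 0]
Answer: A* = [[0, 4, 4, 17, 18, 15], [8, 0, 5, 13, 14, 15], [8, 0, 0, 13, 14, 14], [0, -8, -8, 0, 1, 6], [9, 13, 13, 26, 0, 24], [5, 3, 3, 16, 17, 0]]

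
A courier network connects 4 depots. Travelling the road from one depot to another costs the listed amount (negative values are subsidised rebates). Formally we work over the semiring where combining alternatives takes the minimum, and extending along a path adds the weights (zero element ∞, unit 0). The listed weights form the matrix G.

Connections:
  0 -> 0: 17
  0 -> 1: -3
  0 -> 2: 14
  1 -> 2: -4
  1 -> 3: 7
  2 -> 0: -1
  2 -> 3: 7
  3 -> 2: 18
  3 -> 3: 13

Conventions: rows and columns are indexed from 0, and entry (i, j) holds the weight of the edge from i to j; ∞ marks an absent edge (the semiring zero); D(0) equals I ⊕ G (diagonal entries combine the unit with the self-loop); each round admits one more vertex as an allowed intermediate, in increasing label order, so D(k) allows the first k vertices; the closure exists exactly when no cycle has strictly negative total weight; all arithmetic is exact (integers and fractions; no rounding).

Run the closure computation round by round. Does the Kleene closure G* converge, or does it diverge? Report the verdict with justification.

D(0):
  [0, -3, 14, ∞]
  [∞, 0, -4, 7]
  [-1, ∞, 0, 7]
  [∞, ∞, 18, 0]
D(1):
  [0, -3, 14, ∞]
  [∞, 0, -4, 7]
  [-1, -4, 0, 7]
  [∞, ∞, 18, 0]
Detection: at round 2, diagonal entry (2, 2) turns strictly negative.
Key observation: the cycle 2->0->1->2 has total weight (-1) + (-3) + (-4), which is strictly negative.
Answer: DIVERGES — negative cycle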